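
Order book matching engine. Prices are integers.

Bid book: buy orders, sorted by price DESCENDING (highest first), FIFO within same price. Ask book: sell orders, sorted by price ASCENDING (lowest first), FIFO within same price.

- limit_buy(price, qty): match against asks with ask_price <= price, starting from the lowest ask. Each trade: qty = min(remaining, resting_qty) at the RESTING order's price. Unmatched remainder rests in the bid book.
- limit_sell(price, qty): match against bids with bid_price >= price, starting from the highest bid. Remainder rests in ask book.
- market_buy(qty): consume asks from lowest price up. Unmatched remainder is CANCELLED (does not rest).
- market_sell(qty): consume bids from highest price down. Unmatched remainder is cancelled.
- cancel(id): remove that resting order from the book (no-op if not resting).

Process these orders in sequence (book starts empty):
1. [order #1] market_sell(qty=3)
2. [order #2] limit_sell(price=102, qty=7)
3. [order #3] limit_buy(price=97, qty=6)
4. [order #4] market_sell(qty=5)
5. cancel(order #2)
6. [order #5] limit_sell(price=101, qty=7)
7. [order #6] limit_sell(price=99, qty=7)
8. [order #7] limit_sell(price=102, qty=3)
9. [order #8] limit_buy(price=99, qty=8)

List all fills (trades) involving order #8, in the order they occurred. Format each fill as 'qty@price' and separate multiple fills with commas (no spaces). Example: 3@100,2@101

Answer: 7@99

Derivation:
After op 1 [order #1] market_sell(qty=3): fills=none; bids=[-] asks=[-]
After op 2 [order #2] limit_sell(price=102, qty=7): fills=none; bids=[-] asks=[#2:7@102]
After op 3 [order #3] limit_buy(price=97, qty=6): fills=none; bids=[#3:6@97] asks=[#2:7@102]
After op 4 [order #4] market_sell(qty=5): fills=#3x#4:5@97; bids=[#3:1@97] asks=[#2:7@102]
After op 5 cancel(order #2): fills=none; bids=[#3:1@97] asks=[-]
After op 6 [order #5] limit_sell(price=101, qty=7): fills=none; bids=[#3:1@97] asks=[#5:7@101]
After op 7 [order #6] limit_sell(price=99, qty=7): fills=none; bids=[#3:1@97] asks=[#6:7@99 #5:7@101]
After op 8 [order #7] limit_sell(price=102, qty=3): fills=none; bids=[#3:1@97] asks=[#6:7@99 #5:7@101 #7:3@102]
After op 9 [order #8] limit_buy(price=99, qty=8): fills=#8x#6:7@99; bids=[#8:1@99 #3:1@97] asks=[#5:7@101 #7:3@102]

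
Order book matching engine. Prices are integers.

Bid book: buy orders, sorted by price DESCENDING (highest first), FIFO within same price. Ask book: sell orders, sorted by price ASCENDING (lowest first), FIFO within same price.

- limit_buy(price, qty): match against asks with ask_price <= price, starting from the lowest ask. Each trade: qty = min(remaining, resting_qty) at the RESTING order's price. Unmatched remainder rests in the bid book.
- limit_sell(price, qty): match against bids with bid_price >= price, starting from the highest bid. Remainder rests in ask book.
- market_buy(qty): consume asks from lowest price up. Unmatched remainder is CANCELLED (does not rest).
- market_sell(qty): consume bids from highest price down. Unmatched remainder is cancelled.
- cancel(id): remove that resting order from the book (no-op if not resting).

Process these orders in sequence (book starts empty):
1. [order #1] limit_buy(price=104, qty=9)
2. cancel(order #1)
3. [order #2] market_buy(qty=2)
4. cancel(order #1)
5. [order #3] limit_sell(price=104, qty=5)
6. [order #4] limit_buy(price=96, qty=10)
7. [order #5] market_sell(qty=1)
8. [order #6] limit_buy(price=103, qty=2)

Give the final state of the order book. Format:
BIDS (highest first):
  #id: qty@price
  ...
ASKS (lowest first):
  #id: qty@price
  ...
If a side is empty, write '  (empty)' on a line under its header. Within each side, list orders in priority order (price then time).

After op 1 [order #1] limit_buy(price=104, qty=9): fills=none; bids=[#1:9@104] asks=[-]
After op 2 cancel(order #1): fills=none; bids=[-] asks=[-]
After op 3 [order #2] market_buy(qty=2): fills=none; bids=[-] asks=[-]
After op 4 cancel(order #1): fills=none; bids=[-] asks=[-]
After op 5 [order #3] limit_sell(price=104, qty=5): fills=none; bids=[-] asks=[#3:5@104]
After op 6 [order #4] limit_buy(price=96, qty=10): fills=none; bids=[#4:10@96] asks=[#3:5@104]
After op 7 [order #5] market_sell(qty=1): fills=#4x#5:1@96; bids=[#4:9@96] asks=[#3:5@104]
After op 8 [order #6] limit_buy(price=103, qty=2): fills=none; bids=[#6:2@103 #4:9@96] asks=[#3:5@104]

Answer: BIDS (highest first):
  #6: 2@103
  #4: 9@96
ASKS (lowest first):
  #3: 5@104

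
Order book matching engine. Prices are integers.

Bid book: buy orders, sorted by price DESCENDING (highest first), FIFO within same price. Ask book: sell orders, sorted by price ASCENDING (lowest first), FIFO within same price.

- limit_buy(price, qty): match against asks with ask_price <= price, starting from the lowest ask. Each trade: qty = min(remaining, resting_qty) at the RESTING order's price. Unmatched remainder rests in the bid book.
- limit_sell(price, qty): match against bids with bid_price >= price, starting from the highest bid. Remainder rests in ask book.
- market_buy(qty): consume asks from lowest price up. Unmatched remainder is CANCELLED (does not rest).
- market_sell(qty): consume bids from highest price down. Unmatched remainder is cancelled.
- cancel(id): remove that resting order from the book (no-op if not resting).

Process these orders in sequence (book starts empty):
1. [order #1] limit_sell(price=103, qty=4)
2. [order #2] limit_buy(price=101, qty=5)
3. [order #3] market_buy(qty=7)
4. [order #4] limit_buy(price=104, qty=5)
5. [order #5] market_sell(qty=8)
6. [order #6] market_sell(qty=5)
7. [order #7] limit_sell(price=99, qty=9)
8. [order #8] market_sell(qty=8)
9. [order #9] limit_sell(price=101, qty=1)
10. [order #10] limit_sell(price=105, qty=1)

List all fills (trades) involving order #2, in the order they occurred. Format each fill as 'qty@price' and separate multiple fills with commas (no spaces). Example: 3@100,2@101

After op 1 [order #1] limit_sell(price=103, qty=4): fills=none; bids=[-] asks=[#1:4@103]
After op 2 [order #2] limit_buy(price=101, qty=5): fills=none; bids=[#2:5@101] asks=[#1:4@103]
After op 3 [order #3] market_buy(qty=7): fills=#3x#1:4@103; bids=[#2:5@101] asks=[-]
After op 4 [order #4] limit_buy(price=104, qty=5): fills=none; bids=[#4:5@104 #2:5@101] asks=[-]
After op 5 [order #5] market_sell(qty=8): fills=#4x#5:5@104 #2x#5:3@101; bids=[#2:2@101] asks=[-]
After op 6 [order #6] market_sell(qty=5): fills=#2x#6:2@101; bids=[-] asks=[-]
After op 7 [order #7] limit_sell(price=99, qty=9): fills=none; bids=[-] asks=[#7:9@99]
After op 8 [order #8] market_sell(qty=8): fills=none; bids=[-] asks=[#7:9@99]
After op 9 [order #9] limit_sell(price=101, qty=1): fills=none; bids=[-] asks=[#7:9@99 #9:1@101]
After op 10 [order #10] limit_sell(price=105, qty=1): fills=none; bids=[-] asks=[#7:9@99 #9:1@101 #10:1@105]

Answer: 3@101,2@101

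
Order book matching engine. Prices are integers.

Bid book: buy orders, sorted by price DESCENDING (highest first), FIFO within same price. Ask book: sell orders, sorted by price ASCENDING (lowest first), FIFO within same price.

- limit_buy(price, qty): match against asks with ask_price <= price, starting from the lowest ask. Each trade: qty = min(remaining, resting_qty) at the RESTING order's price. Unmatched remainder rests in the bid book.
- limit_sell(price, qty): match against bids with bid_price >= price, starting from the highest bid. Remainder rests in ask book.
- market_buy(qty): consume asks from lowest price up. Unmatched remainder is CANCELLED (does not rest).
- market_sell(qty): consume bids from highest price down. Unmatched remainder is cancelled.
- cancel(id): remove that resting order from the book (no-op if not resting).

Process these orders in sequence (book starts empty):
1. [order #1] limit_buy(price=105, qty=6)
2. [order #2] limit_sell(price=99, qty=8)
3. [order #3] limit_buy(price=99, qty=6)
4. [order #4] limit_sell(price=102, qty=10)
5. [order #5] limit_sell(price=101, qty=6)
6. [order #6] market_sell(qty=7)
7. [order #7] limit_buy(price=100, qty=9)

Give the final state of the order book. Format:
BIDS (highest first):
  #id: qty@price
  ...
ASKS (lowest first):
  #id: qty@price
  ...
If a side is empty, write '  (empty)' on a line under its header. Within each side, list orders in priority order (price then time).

After op 1 [order #1] limit_buy(price=105, qty=6): fills=none; bids=[#1:6@105] asks=[-]
After op 2 [order #2] limit_sell(price=99, qty=8): fills=#1x#2:6@105; bids=[-] asks=[#2:2@99]
After op 3 [order #3] limit_buy(price=99, qty=6): fills=#3x#2:2@99; bids=[#3:4@99] asks=[-]
After op 4 [order #4] limit_sell(price=102, qty=10): fills=none; bids=[#3:4@99] asks=[#4:10@102]
After op 5 [order #5] limit_sell(price=101, qty=6): fills=none; bids=[#3:4@99] asks=[#5:6@101 #4:10@102]
After op 6 [order #6] market_sell(qty=7): fills=#3x#6:4@99; bids=[-] asks=[#5:6@101 #4:10@102]
After op 7 [order #7] limit_buy(price=100, qty=9): fills=none; bids=[#7:9@100] asks=[#5:6@101 #4:10@102]

Answer: BIDS (highest first):
  #7: 9@100
ASKS (lowest first):
  #5: 6@101
  #4: 10@102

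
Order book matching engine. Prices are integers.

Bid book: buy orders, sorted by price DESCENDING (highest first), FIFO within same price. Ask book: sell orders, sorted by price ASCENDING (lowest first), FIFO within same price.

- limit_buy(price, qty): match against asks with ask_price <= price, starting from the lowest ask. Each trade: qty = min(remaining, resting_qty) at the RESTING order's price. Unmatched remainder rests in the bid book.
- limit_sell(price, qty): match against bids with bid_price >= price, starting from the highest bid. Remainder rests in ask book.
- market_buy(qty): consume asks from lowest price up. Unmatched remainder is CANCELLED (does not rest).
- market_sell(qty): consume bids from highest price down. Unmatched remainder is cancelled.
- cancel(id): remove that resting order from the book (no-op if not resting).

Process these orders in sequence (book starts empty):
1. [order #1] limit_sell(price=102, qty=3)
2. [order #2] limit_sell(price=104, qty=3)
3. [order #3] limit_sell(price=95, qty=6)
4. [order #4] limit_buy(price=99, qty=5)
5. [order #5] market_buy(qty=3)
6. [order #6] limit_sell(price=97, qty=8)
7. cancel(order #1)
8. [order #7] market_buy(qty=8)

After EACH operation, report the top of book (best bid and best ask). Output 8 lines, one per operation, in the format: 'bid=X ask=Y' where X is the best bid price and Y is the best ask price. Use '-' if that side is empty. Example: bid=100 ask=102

Answer: bid=- ask=102
bid=- ask=102
bid=- ask=95
bid=- ask=95
bid=- ask=102
bid=- ask=97
bid=- ask=97
bid=- ask=104

Derivation:
After op 1 [order #1] limit_sell(price=102, qty=3): fills=none; bids=[-] asks=[#1:3@102]
After op 2 [order #2] limit_sell(price=104, qty=3): fills=none; bids=[-] asks=[#1:3@102 #2:3@104]
After op 3 [order #3] limit_sell(price=95, qty=6): fills=none; bids=[-] asks=[#3:6@95 #1:3@102 #2:3@104]
After op 4 [order #4] limit_buy(price=99, qty=5): fills=#4x#3:5@95; bids=[-] asks=[#3:1@95 #1:3@102 #2:3@104]
After op 5 [order #5] market_buy(qty=3): fills=#5x#3:1@95 #5x#1:2@102; bids=[-] asks=[#1:1@102 #2:3@104]
After op 6 [order #6] limit_sell(price=97, qty=8): fills=none; bids=[-] asks=[#6:8@97 #1:1@102 #2:3@104]
After op 7 cancel(order #1): fills=none; bids=[-] asks=[#6:8@97 #2:3@104]
After op 8 [order #7] market_buy(qty=8): fills=#7x#6:8@97; bids=[-] asks=[#2:3@104]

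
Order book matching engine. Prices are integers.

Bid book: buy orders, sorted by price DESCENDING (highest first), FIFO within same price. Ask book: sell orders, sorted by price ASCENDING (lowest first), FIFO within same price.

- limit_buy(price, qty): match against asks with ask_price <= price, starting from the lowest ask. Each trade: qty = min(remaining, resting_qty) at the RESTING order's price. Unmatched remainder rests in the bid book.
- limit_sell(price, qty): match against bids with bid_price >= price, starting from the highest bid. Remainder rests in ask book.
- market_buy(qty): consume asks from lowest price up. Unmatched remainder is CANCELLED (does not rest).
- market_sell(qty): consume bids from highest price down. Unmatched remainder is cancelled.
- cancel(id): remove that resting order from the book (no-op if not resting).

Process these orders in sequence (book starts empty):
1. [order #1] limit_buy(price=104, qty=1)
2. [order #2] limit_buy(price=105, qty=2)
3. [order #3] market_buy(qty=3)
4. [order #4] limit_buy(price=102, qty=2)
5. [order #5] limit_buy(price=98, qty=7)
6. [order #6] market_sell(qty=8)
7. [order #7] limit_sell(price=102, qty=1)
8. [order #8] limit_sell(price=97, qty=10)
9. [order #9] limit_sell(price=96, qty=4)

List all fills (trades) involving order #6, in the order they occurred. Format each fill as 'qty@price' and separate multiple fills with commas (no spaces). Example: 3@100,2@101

Answer: 2@105,1@104,2@102,3@98

Derivation:
After op 1 [order #1] limit_buy(price=104, qty=1): fills=none; bids=[#1:1@104] asks=[-]
After op 2 [order #2] limit_buy(price=105, qty=2): fills=none; bids=[#2:2@105 #1:1@104] asks=[-]
After op 3 [order #3] market_buy(qty=3): fills=none; bids=[#2:2@105 #1:1@104] asks=[-]
After op 4 [order #4] limit_buy(price=102, qty=2): fills=none; bids=[#2:2@105 #1:1@104 #4:2@102] asks=[-]
After op 5 [order #5] limit_buy(price=98, qty=7): fills=none; bids=[#2:2@105 #1:1@104 #4:2@102 #5:7@98] asks=[-]
After op 6 [order #6] market_sell(qty=8): fills=#2x#6:2@105 #1x#6:1@104 #4x#6:2@102 #5x#6:3@98; bids=[#5:4@98] asks=[-]
After op 7 [order #7] limit_sell(price=102, qty=1): fills=none; bids=[#5:4@98] asks=[#7:1@102]
After op 8 [order #8] limit_sell(price=97, qty=10): fills=#5x#8:4@98; bids=[-] asks=[#8:6@97 #7:1@102]
After op 9 [order #9] limit_sell(price=96, qty=4): fills=none; bids=[-] asks=[#9:4@96 #8:6@97 #7:1@102]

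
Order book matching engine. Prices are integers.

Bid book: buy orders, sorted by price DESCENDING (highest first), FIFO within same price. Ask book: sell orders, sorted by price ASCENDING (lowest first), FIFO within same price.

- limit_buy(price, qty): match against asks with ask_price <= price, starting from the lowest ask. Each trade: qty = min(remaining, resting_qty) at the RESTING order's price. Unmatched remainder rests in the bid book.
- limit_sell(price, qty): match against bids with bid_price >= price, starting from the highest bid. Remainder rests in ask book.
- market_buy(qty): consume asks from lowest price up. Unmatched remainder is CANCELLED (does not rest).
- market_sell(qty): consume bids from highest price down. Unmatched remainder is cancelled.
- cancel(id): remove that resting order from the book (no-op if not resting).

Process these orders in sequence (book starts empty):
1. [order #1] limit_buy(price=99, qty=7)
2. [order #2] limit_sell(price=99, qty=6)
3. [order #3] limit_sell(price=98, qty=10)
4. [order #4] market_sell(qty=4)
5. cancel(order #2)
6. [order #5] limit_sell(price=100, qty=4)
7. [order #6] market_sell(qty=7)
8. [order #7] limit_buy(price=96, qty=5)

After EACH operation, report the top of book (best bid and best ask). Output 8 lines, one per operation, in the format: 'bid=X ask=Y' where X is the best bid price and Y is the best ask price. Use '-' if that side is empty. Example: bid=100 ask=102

After op 1 [order #1] limit_buy(price=99, qty=7): fills=none; bids=[#1:7@99] asks=[-]
After op 2 [order #2] limit_sell(price=99, qty=6): fills=#1x#2:6@99; bids=[#1:1@99] asks=[-]
After op 3 [order #3] limit_sell(price=98, qty=10): fills=#1x#3:1@99; bids=[-] asks=[#3:9@98]
After op 4 [order #4] market_sell(qty=4): fills=none; bids=[-] asks=[#3:9@98]
After op 5 cancel(order #2): fills=none; bids=[-] asks=[#3:9@98]
After op 6 [order #5] limit_sell(price=100, qty=4): fills=none; bids=[-] asks=[#3:9@98 #5:4@100]
After op 7 [order #6] market_sell(qty=7): fills=none; bids=[-] asks=[#3:9@98 #5:4@100]
After op 8 [order #7] limit_buy(price=96, qty=5): fills=none; bids=[#7:5@96] asks=[#3:9@98 #5:4@100]

Answer: bid=99 ask=-
bid=99 ask=-
bid=- ask=98
bid=- ask=98
bid=- ask=98
bid=- ask=98
bid=- ask=98
bid=96 ask=98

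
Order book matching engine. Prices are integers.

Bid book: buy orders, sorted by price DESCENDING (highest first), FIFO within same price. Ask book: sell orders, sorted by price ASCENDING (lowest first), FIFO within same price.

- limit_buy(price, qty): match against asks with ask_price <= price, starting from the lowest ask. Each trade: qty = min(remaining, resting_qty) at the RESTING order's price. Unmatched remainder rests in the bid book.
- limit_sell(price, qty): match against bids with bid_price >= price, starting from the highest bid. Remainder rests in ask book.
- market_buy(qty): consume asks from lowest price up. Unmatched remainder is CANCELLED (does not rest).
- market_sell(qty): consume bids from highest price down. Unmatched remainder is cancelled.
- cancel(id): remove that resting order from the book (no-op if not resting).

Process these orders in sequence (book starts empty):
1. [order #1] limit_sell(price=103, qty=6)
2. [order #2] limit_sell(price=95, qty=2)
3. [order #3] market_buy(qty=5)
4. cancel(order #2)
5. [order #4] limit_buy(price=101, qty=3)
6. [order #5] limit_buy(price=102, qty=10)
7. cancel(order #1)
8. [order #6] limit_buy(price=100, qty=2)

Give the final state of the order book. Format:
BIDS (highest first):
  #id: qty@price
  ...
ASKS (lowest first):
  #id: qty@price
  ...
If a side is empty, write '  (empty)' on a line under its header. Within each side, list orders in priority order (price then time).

Answer: BIDS (highest first):
  #5: 10@102
  #4: 3@101
  #6: 2@100
ASKS (lowest first):
  (empty)

Derivation:
After op 1 [order #1] limit_sell(price=103, qty=6): fills=none; bids=[-] asks=[#1:6@103]
After op 2 [order #2] limit_sell(price=95, qty=2): fills=none; bids=[-] asks=[#2:2@95 #1:6@103]
After op 3 [order #3] market_buy(qty=5): fills=#3x#2:2@95 #3x#1:3@103; bids=[-] asks=[#1:3@103]
After op 4 cancel(order #2): fills=none; bids=[-] asks=[#1:3@103]
After op 5 [order #4] limit_buy(price=101, qty=3): fills=none; bids=[#4:3@101] asks=[#1:3@103]
After op 6 [order #5] limit_buy(price=102, qty=10): fills=none; bids=[#5:10@102 #4:3@101] asks=[#1:3@103]
After op 7 cancel(order #1): fills=none; bids=[#5:10@102 #4:3@101] asks=[-]
After op 8 [order #6] limit_buy(price=100, qty=2): fills=none; bids=[#5:10@102 #4:3@101 #6:2@100] asks=[-]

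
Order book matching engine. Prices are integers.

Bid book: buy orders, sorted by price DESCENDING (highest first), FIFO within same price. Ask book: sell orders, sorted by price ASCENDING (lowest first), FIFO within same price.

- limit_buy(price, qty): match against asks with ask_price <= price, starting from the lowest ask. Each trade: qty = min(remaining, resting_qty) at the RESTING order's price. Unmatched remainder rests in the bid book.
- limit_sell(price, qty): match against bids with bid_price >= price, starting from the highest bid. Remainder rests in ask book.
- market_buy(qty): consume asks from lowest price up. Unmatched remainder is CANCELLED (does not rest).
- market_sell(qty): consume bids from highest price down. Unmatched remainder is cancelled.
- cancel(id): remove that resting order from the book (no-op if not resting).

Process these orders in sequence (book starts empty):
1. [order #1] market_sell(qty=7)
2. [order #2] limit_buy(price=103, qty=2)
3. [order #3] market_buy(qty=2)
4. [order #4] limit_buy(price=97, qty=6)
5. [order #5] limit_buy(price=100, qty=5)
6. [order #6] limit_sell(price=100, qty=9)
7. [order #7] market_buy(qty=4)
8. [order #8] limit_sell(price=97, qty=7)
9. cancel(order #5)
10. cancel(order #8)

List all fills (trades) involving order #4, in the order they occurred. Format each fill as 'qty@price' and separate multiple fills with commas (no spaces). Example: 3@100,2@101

Answer: 6@97

Derivation:
After op 1 [order #1] market_sell(qty=7): fills=none; bids=[-] asks=[-]
After op 2 [order #2] limit_buy(price=103, qty=2): fills=none; bids=[#2:2@103] asks=[-]
After op 3 [order #3] market_buy(qty=2): fills=none; bids=[#2:2@103] asks=[-]
After op 4 [order #4] limit_buy(price=97, qty=6): fills=none; bids=[#2:2@103 #4:6@97] asks=[-]
After op 5 [order #5] limit_buy(price=100, qty=5): fills=none; bids=[#2:2@103 #5:5@100 #4:6@97] asks=[-]
After op 6 [order #6] limit_sell(price=100, qty=9): fills=#2x#6:2@103 #5x#6:5@100; bids=[#4:6@97] asks=[#6:2@100]
After op 7 [order #7] market_buy(qty=4): fills=#7x#6:2@100; bids=[#4:6@97] asks=[-]
After op 8 [order #8] limit_sell(price=97, qty=7): fills=#4x#8:6@97; bids=[-] asks=[#8:1@97]
After op 9 cancel(order #5): fills=none; bids=[-] asks=[#8:1@97]
After op 10 cancel(order #8): fills=none; bids=[-] asks=[-]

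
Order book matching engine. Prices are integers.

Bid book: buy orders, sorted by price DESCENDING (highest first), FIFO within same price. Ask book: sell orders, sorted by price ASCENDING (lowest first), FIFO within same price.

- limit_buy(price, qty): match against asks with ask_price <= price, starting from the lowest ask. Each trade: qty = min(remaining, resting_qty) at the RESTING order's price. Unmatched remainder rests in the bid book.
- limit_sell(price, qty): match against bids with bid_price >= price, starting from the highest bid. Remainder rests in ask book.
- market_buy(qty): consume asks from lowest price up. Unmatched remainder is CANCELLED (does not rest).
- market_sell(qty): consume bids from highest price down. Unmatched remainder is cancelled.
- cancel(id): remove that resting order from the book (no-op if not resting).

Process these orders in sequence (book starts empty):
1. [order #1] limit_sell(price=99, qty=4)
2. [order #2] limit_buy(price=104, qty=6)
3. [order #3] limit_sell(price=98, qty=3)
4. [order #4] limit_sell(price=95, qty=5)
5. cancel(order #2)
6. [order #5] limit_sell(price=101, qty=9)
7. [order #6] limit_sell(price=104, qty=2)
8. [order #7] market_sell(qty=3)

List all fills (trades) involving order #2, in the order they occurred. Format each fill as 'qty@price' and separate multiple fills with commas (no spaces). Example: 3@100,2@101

Answer: 4@99,2@104

Derivation:
After op 1 [order #1] limit_sell(price=99, qty=4): fills=none; bids=[-] asks=[#1:4@99]
After op 2 [order #2] limit_buy(price=104, qty=6): fills=#2x#1:4@99; bids=[#2:2@104] asks=[-]
After op 3 [order #3] limit_sell(price=98, qty=3): fills=#2x#3:2@104; bids=[-] asks=[#3:1@98]
After op 4 [order #4] limit_sell(price=95, qty=5): fills=none; bids=[-] asks=[#4:5@95 #3:1@98]
After op 5 cancel(order #2): fills=none; bids=[-] asks=[#4:5@95 #3:1@98]
After op 6 [order #5] limit_sell(price=101, qty=9): fills=none; bids=[-] asks=[#4:5@95 #3:1@98 #5:9@101]
After op 7 [order #6] limit_sell(price=104, qty=2): fills=none; bids=[-] asks=[#4:5@95 #3:1@98 #5:9@101 #6:2@104]
After op 8 [order #7] market_sell(qty=3): fills=none; bids=[-] asks=[#4:5@95 #3:1@98 #5:9@101 #6:2@104]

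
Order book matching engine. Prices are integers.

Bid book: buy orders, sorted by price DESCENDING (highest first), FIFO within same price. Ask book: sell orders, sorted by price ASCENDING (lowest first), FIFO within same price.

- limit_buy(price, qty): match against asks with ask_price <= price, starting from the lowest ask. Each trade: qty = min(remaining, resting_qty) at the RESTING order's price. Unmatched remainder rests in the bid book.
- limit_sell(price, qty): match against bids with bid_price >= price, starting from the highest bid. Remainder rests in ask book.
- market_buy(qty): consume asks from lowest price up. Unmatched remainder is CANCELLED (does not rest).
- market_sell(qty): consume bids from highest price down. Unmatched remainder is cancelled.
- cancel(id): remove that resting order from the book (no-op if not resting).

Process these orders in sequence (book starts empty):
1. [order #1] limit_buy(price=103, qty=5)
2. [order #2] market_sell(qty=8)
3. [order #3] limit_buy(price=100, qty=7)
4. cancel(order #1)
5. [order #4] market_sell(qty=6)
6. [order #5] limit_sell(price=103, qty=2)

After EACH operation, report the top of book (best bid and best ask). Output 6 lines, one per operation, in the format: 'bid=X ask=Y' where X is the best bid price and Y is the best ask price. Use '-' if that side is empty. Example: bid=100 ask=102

Answer: bid=103 ask=-
bid=- ask=-
bid=100 ask=-
bid=100 ask=-
bid=100 ask=-
bid=100 ask=103

Derivation:
After op 1 [order #1] limit_buy(price=103, qty=5): fills=none; bids=[#1:5@103] asks=[-]
After op 2 [order #2] market_sell(qty=8): fills=#1x#2:5@103; bids=[-] asks=[-]
After op 3 [order #3] limit_buy(price=100, qty=7): fills=none; bids=[#3:7@100] asks=[-]
After op 4 cancel(order #1): fills=none; bids=[#3:7@100] asks=[-]
After op 5 [order #4] market_sell(qty=6): fills=#3x#4:6@100; bids=[#3:1@100] asks=[-]
After op 6 [order #5] limit_sell(price=103, qty=2): fills=none; bids=[#3:1@100] asks=[#5:2@103]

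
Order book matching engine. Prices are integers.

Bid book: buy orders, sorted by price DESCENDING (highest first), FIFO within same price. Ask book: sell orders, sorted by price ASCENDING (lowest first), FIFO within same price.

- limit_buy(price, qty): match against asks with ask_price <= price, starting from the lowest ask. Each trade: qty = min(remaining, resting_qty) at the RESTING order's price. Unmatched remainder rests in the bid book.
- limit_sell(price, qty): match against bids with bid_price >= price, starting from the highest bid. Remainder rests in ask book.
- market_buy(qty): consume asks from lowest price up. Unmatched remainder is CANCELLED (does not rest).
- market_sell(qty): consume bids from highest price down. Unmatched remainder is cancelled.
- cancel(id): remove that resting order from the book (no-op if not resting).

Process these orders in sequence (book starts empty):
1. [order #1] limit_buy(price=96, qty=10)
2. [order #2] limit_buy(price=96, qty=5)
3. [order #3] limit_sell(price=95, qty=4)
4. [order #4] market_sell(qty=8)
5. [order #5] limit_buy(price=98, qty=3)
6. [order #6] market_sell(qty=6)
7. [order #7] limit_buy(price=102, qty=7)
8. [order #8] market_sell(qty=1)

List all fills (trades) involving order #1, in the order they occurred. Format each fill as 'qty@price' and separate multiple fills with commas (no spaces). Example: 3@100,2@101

Answer: 4@96,6@96

Derivation:
After op 1 [order #1] limit_buy(price=96, qty=10): fills=none; bids=[#1:10@96] asks=[-]
After op 2 [order #2] limit_buy(price=96, qty=5): fills=none; bids=[#1:10@96 #2:5@96] asks=[-]
After op 3 [order #3] limit_sell(price=95, qty=4): fills=#1x#3:4@96; bids=[#1:6@96 #2:5@96] asks=[-]
After op 4 [order #4] market_sell(qty=8): fills=#1x#4:6@96 #2x#4:2@96; bids=[#2:3@96] asks=[-]
After op 5 [order #5] limit_buy(price=98, qty=3): fills=none; bids=[#5:3@98 #2:3@96] asks=[-]
After op 6 [order #6] market_sell(qty=6): fills=#5x#6:3@98 #2x#6:3@96; bids=[-] asks=[-]
After op 7 [order #7] limit_buy(price=102, qty=7): fills=none; bids=[#7:7@102] asks=[-]
After op 8 [order #8] market_sell(qty=1): fills=#7x#8:1@102; bids=[#7:6@102] asks=[-]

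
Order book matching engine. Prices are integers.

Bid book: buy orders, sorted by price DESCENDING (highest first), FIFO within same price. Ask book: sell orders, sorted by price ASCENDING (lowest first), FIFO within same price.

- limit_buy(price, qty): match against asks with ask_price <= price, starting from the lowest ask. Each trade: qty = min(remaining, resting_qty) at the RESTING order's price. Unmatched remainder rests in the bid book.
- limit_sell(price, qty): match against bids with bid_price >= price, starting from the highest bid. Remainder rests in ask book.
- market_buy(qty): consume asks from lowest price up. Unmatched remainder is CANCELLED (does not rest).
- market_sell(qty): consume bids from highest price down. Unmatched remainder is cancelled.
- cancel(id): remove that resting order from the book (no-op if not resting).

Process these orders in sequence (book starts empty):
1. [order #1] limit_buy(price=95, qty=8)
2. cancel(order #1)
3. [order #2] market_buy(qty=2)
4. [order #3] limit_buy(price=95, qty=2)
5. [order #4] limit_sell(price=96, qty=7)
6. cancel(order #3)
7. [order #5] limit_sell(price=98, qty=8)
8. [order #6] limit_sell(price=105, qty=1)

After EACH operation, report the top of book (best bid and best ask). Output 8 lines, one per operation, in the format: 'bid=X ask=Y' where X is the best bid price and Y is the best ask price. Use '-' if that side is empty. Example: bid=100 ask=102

Answer: bid=95 ask=-
bid=- ask=-
bid=- ask=-
bid=95 ask=-
bid=95 ask=96
bid=- ask=96
bid=- ask=96
bid=- ask=96

Derivation:
After op 1 [order #1] limit_buy(price=95, qty=8): fills=none; bids=[#1:8@95] asks=[-]
After op 2 cancel(order #1): fills=none; bids=[-] asks=[-]
After op 3 [order #2] market_buy(qty=2): fills=none; bids=[-] asks=[-]
After op 4 [order #3] limit_buy(price=95, qty=2): fills=none; bids=[#3:2@95] asks=[-]
After op 5 [order #4] limit_sell(price=96, qty=7): fills=none; bids=[#3:2@95] asks=[#4:7@96]
After op 6 cancel(order #3): fills=none; bids=[-] asks=[#4:7@96]
After op 7 [order #5] limit_sell(price=98, qty=8): fills=none; bids=[-] asks=[#4:7@96 #5:8@98]
After op 8 [order #6] limit_sell(price=105, qty=1): fills=none; bids=[-] asks=[#4:7@96 #5:8@98 #6:1@105]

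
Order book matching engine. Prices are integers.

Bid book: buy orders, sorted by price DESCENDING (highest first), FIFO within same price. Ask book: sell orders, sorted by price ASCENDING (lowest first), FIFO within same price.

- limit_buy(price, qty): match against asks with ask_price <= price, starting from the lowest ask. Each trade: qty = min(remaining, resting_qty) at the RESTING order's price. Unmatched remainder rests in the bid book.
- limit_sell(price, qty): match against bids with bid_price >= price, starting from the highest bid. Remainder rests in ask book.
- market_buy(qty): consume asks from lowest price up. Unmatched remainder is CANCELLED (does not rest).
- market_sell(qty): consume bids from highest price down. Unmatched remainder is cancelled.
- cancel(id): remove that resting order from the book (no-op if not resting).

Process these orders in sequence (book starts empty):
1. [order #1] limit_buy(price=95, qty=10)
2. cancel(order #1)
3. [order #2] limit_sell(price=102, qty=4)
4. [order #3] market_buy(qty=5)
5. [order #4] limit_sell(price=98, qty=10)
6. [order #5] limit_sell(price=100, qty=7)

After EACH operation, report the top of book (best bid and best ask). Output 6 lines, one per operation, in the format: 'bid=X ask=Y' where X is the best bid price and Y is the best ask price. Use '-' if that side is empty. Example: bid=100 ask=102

Answer: bid=95 ask=-
bid=- ask=-
bid=- ask=102
bid=- ask=-
bid=- ask=98
bid=- ask=98

Derivation:
After op 1 [order #1] limit_buy(price=95, qty=10): fills=none; bids=[#1:10@95] asks=[-]
After op 2 cancel(order #1): fills=none; bids=[-] asks=[-]
After op 3 [order #2] limit_sell(price=102, qty=4): fills=none; bids=[-] asks=[#2:4@102]
After op 4 [order #3] market_buy(qty=5): fills=#3x#2:4@102; bids=[-] asks=[-]
After op 5 [order #4] limit_sell(price=98, qty=10): fills=none; bids=[-] asks=[#4:10@98]
After op 6 [order #5] limit_sell(price=100, qty=7): fills=none; bids=[-] asks=[#4:10@98 #5:7@100]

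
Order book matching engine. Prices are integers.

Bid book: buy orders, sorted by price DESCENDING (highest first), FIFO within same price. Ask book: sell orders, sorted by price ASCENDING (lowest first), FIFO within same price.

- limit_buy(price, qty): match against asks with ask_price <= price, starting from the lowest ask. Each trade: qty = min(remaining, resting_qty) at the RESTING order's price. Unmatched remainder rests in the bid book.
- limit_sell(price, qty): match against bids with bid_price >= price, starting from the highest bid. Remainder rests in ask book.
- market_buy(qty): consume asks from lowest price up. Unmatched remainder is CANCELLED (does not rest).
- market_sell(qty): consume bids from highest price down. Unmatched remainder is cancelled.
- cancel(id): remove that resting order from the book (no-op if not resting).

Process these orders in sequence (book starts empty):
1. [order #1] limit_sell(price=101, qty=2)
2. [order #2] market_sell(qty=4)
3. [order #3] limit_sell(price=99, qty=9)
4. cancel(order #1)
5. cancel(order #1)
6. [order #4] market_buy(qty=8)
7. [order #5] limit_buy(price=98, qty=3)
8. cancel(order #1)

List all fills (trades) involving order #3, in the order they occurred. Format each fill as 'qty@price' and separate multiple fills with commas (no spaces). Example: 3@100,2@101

Answer: 8@99

Derivation:
After op 1 [order #1] limit_sell(price=101, qty=2): fills=none; bids=[-] asks=[#1:2@101]
After op 2 [order #2] market_sell(qty=4): fills=none; bids=[-] asks=[#1:2@101]
After op 3 [order #3] limit_sell(price=99, qty=9): fills=none; bids=[-] asks=[#3:9@99 #1:2@101]
After op 4 cancel(order #1): fills=none; bids=[-] asks=[#3:9@99]
After op 5 cancel(order #1): fills=none; bids=[-] asks=[#3:9@99]
After op 6 [order #4] market_buy(qty=8): fills=#4x#3:8@99; bids=[-] asks=[#3:1@99]
After op 7 [order #5] limit_buy(price=98, qty=3): fills=none; bids=[#5:3@98] asks=[#3:1@99]
After op 8 cancel(order #1): fills=none; bids=[#5:3@98] asks=[#3:1@99]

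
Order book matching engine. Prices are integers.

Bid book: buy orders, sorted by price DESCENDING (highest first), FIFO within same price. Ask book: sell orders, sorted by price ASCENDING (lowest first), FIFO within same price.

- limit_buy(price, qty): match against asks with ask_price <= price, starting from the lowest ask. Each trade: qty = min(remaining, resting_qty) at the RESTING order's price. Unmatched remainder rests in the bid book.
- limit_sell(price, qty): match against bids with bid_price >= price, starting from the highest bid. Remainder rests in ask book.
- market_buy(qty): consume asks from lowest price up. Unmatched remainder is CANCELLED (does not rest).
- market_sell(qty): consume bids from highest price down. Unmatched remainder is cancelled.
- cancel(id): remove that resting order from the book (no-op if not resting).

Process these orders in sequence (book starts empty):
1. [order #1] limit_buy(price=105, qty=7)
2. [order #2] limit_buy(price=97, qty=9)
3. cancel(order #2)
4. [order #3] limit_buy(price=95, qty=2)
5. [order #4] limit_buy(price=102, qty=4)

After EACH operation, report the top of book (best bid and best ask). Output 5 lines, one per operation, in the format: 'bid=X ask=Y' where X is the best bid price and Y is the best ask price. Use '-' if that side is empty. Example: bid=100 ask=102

Answer: bid=105 ask=-
bid=105 ask=-
bid=105 ask=-
bid=105 ask=-
bid=105 ask=-

Derivation:
After op 1 [order #1] limit_buy(price=105, qty=7): fills=none; bids=[#1:7@105] asks=[-]
After op 2 [order #2] limit_buy(price=97, qty=9): fills=none; bids=[#1:7@105 #2:9@97] asks=[-]
After op 3 cancel(order #2): fills=none; bids=[#1:7@105] asks=[-]
After op 4 [order #3] limit_buy(price=95, qty=2): fills=none; bids=[#1:7@105 #3:2@95] asks=[-]
After op 5 [order #4] limit_buy(price=102, qty=4): fills=none; bids=[#1:7@105 #4:4@102 #3:2@95] asks=[-]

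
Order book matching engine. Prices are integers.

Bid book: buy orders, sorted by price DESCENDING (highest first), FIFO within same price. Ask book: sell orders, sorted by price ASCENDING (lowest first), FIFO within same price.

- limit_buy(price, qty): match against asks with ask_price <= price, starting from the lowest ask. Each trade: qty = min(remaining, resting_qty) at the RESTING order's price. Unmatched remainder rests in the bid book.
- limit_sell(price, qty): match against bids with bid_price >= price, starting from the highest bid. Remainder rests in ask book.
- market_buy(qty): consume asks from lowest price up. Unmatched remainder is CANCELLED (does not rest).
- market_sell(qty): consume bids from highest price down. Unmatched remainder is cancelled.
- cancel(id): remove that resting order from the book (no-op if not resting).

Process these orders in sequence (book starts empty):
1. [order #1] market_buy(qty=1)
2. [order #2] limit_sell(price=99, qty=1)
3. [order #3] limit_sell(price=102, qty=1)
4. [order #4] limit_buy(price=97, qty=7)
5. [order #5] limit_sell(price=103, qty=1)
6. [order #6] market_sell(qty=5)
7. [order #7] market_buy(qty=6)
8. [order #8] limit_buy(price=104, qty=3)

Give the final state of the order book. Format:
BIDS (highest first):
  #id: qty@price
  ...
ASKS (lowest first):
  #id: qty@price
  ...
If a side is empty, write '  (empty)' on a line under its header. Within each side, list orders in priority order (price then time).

Answer: BIDS (highest first):
  #8: 3@104
  #4: 2@97
ASKS (lowest first):
  (empty)

Derivation:
After op 1 [order #1] market_buy(qty=1): fills=none; bids=[-] asks=[-]
After op 2 [order #2] limit_sell(price=99, qty=1): fills=none; bids=[-] asks=[#2:1@99]
After op 3 [order #3] limit_sell(price=102, qty=1): fills=none; bids=[-] asks=[#2:1@99 #3:1@102]
After op 4 [order #4] limit_buy(price=97, qty=7): fills=none; bids=[#4:7@97] asks=[#2:1@99 #3:1@102]
After op 5 [order #5] limit_sell(price=103, qty=1): fills=none; bids=[#4:7@97] asks=[#2:1@99 #3:1@102 #5:1@103]
After op 6 [order #6] market_sell(qty=5): fills=#4x#6:5@97; bids=[#4:2@97] asks=[#2:1@99 #3:1@102 #5:1@103]
After op 7 [order #7] market_buy(qty=6): fills=#7x#2:1@99 #7x#3:1@102 #7x#5:1@103; bids=[#4:2@97] asks=[-]
After op 8 [order #8] limit_buy(price=104, qty=3): fills=none; bids=[#8:3@104 #4:2@97] asks=[-]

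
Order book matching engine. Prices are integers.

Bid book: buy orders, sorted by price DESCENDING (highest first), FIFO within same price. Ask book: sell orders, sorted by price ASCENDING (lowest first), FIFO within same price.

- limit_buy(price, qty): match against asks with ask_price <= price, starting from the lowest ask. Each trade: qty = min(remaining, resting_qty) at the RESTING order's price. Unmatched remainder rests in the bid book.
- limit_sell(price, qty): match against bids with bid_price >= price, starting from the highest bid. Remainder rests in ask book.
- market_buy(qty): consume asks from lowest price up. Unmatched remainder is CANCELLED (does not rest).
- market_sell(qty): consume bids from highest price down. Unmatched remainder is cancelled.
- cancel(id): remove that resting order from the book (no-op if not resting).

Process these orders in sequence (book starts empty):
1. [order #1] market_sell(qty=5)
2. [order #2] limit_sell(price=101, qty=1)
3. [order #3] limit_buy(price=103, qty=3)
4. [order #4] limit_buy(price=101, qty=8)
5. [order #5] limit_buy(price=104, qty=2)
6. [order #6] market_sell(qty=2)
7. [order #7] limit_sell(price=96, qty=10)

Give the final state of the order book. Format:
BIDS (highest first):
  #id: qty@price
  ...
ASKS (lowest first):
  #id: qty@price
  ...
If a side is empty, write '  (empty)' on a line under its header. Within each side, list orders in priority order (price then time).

Answer: BIDS (highest first):
  (empty)
ASKS (lowest first):
  (empty)

Derivation:
After op 1 [order #1] market_sell(qty=5): fills=none; bids=[-] asks=[-]
After op 2 [order #2] limit_sell(price=101, qty=1): fills=none; bids=[-] asks=[#2:1@101]
After op 3 [order #3] limit_buy(price=103, qty=3): fills=#3x#2:1@101; bids=[#3:2@103] asks=[-]
After op 4 [order #4] limit_buy(price=101, qty=8): fills=none; bids=[#3:2@103 #4:8@101] asks=[-]
After op 5 [order #5] limit_buy(price=104, qty=2): fills=none; bids=[#5:2@104 #3:2@103 #4:8@101] asks=[-]
After op 6 [order #6] market_sell(qty=2): fills=#5x#6:2@104; bids=[#3:2@103 #4:8@101] asks=[-]
After op 7 [order #7] limit_sell(price=96, qty=10): fills=#3x#7:2@103 #4x#7:8@101; bids=[-] asks=[-]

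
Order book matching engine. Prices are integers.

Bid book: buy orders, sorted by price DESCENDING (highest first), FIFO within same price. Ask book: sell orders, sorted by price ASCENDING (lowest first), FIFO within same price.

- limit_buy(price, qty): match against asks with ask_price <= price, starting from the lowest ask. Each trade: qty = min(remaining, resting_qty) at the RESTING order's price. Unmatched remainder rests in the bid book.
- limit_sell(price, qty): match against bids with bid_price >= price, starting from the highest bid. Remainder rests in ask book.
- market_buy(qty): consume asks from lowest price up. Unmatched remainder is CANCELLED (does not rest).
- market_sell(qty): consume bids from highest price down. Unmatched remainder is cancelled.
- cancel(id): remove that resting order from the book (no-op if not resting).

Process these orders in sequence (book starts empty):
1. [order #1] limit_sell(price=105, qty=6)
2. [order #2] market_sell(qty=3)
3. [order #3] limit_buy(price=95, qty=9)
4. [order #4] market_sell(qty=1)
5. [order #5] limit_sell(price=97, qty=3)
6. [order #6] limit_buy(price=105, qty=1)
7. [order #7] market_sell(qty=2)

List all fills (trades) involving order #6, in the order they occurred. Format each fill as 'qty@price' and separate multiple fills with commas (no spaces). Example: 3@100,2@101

After op 1 [order #1] limit_sell(price=105, qty=6): fills=none; bids=[-] asks=[#1:6@105]
After op 2 [order #2] market_sell(qty=3): fills=none; bids=[-] asks=[#1:6@105]
After op 3 [order #3] limit_buy(price=95, qty=9): fills=none; bids=[#3:9@95] asks=[#1:6@105]
After op 4 [order #4] market_sell(qty=1): fills=#3x#4:1@95; bids=[#3:8@95] asks=[#1:6@105]
After op 5 [order #5] limit_sell(price=97, qty=3): fills=none; bids=[#3:8@95] asks=[#5:3@97 #1:6@105]
After op 6 [order #6] limit_buy(price=105, qty=1): fills=#6x#5:1@97; bids=[#3:8@95] asks=[#5:2@97 #1:6@105]
After op 7 [order #7] market_sell(qty=2): fills=#3x#7:2@95; bids=[#3:6@95] asks=[#5:2@97 #1:6@105]

Answer: 1@97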